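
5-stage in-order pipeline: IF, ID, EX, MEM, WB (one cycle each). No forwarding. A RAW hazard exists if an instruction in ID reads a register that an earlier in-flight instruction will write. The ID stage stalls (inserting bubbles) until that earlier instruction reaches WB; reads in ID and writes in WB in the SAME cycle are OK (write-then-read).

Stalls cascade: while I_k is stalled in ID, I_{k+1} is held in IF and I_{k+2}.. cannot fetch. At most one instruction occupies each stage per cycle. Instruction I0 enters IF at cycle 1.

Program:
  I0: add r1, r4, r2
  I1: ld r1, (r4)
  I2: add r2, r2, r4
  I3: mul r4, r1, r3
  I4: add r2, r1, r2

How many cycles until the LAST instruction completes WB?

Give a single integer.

I0 add r1 <- r4,r2: IF@1 ID@2 stall=0 (-) EX@3 MEM@4 WB@5
I1 ld r1 <- r4: IF@2 ID@3 stall=0 (-) EX@4 MEM@5 WB@6
I2 add r2 <- r2,r4: IF@3 ID@4 stall=0 (-) EX@5 MEM@6 WB@7
I3 mul r4 <- r1,r3: IF@4 ID@5 stall=1 (RAW on I1.r1 (WB@6)) EX@7 MEM@8 WB@9
I4 add r2 <- r1,r2: IF@5 ID@7 stall=0 (-) EX@8 MEM@9 WB@10

Answer: 10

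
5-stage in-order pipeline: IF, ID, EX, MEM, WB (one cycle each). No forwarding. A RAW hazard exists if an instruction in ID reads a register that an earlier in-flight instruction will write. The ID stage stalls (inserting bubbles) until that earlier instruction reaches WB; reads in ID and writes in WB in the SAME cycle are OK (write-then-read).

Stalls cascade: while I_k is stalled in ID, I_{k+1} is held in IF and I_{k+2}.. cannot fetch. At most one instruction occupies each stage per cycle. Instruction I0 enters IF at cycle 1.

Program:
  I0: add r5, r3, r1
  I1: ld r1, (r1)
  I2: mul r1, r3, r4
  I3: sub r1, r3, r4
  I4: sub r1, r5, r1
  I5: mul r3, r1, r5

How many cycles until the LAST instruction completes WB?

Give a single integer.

Answer: 14

Derivation:
I0 add r5 <- r3,r1: IF@1 ID@2 stall=0 (-) EX@3 MEM@4 WB@5
I1 ld r1 <- r1: IF@2 ID@3 stall=0 (-) EX@4 MEM@5 WB@6
I2 mul r1 <- r3,r4: IF@3 ID@4 stall=0 (-) EX@5 MEM@6 WB@7
I3 sub r1 <- r3,r4: IF@4 ID@5 stall=0 (-) EX@6 MEM@7 WB@8
I4 sub r1 <- r5,r1: IF@5 ID@6 stall=2 (RAW on I3.r1 (WB@8)) EX@9 MEM@10 WB@11
I5 mul r3 <- r1,r5: IF@6 ID@9 stall=2 (RAW on I4.r1 (WB@11)) EX@12 MEM@13 WB@14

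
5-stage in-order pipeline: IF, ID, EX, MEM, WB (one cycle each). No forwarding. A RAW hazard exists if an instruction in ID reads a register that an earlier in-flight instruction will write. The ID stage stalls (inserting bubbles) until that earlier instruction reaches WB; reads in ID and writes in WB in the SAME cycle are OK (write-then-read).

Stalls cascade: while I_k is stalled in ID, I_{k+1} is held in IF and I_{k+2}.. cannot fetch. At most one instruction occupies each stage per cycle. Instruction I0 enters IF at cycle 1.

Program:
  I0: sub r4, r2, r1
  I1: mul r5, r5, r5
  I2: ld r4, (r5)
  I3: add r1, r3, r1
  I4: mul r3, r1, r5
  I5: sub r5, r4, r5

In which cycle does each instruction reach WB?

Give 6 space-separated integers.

Answer: 5 6 9 10 13 14

Derivation:
I0 sub r4 <- r2,r1: IF@1 ID@2 stall=0 (-) EX@3 MEM@4 WB@5
I1 mul r5 <- r5,r5: IF@2 ID@3 stall=0 (-) EX@4 MEM@5 WB@6
I2 ld r4 <- r5: IF@3 ID@4 stall=2 (RAW on I1.r5 (WB@6)) EX@7 MEM@8 WB@9
I3 add r1 <- r3,r1: IF@4 ID@7 stall=0 (-) EX@8 MEM@9 WB@10
I4 mul r3 <- r1,r5: IF@7 ID@8 stall=2 (RAW on I3.r1 (WB@10)) EX@11 MEM@12 WB@13
I5 sub r5 <- r4,r5: IF@8 ID@11 stall=0 (-) EX@12 MEM@13 WB@14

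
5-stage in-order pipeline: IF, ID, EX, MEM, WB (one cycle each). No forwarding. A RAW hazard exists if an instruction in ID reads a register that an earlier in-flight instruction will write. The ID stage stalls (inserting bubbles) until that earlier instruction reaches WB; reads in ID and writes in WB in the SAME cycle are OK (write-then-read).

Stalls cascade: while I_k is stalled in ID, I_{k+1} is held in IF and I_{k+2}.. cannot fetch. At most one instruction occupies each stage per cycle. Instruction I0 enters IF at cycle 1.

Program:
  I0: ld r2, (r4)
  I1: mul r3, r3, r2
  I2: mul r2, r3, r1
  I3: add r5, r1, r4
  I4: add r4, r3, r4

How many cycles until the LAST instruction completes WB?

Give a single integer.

Answer: 13

Derivation:
I0 ld r2 <- r4: IF@1 ID@2 stall=0 (-) EX@3 MEM@4 WB@5
I1 mul r3 <- r3,r2: IF@2 ID@3 stall=2 (RAW on I0.r2 (WB@5)) EX@6 MEM@7 WB@8
I2 mul r2 <- r3,r1: IF@3 ID@6 stall=2 (RAW on I1.r3 (WB@8)) EX@9 MEM@10 WB@11
I3 add r5 <- r1,r4: IF@6 ID@9 stall=0 (-) EX@10 MEM@11 WB@12
I4 add r4 <- r3,r4: IF@9 ID@10 stall=0 (-) EX@11 MEM@12 WB@13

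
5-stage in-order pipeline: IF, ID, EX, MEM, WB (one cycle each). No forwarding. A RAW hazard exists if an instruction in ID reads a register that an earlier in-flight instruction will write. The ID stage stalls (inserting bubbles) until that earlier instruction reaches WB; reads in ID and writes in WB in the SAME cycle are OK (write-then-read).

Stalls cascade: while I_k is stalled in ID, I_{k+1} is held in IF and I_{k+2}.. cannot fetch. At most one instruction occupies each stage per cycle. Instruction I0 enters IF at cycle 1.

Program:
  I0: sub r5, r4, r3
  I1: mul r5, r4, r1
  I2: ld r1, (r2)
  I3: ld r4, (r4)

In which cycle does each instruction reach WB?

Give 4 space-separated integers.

Answer: 5 6 7 8

Derivation:
I0 sub r5 <- r4,r3: IF@1 ID@2 stall=0 (-) EX@3 MEM@4 WB@5
I1 mul r5 <- r4,r1: IF@2 ID@3 stall=0 (-) EX@4 MEM@5 WB@6
I2 ld r1 <- r2: IF@3 ID@4 stall=0 (-) EX@5 MEM@6 WB@7
I3 ld r4 <- r4: IF@4 ID@5 stall=0 (-) EX@6 MEM@7 WB@8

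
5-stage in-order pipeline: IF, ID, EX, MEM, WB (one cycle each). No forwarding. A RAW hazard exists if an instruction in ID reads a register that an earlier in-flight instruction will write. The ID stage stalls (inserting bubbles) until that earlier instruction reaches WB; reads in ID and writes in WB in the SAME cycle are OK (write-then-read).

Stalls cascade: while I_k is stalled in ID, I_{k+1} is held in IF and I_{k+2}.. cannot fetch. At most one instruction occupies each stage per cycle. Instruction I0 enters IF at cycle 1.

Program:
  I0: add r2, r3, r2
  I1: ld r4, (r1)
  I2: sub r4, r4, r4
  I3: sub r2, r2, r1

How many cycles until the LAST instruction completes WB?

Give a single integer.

Answer: 10

Derivation:
I0 add r2 <- r3,r2: IF@1 ID@2 stall=0 (-) EX@3 MEM@4 WB@5
I1 ld r4 <- r1: IF@2 ID@3 stall=0 (-) EX@4 MEM@5 WB@6
I2 sub r4 <- r4,r4: IF@3 ID@4 stall=2 (RAW on I1.r4 (WB@6)) EX@7 MEM@8 WB@9
I3 sub r2 <- r2,r1: IF@4 ID@7 stall=0 (-) EX@8 MEM@9 WB@10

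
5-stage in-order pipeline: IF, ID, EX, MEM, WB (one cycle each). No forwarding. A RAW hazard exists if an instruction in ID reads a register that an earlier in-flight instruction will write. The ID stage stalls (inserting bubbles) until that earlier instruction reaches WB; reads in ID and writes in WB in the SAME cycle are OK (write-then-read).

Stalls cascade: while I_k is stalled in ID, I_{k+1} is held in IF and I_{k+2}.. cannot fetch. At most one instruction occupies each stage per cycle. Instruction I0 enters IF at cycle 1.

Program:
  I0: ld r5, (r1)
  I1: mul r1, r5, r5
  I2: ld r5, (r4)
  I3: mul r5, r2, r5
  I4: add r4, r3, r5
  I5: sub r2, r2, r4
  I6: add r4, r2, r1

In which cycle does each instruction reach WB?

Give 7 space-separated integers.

Answer: 5 8 9 12 15 18 21

Derivation:
I0 ld r5 <- r1: IF@1 ID@2 stall=0 (-) EX@3 MEM@4 WB@5
I1 mul r1 <- r5,r5: IF@2 ID@3 stall=2 (RAW on I0.r5 (WB@5)) EX@6 MEM@7 WB@8
I2 ld r5 <- r4: IF@3 ID@6 stall=0 (-) EX@7 MEM@8 WB@9
I3 mul r5 <- r2,r5: IF@6 ID@7 stall=2 (RAW on I2.r5 (WB@9)) EX@10 MEM@11 WB@12
I4 add r4 <- r3,r5: IF@7 ID@10 stall=2 (RAW on I3.r5 (WB@12)) EX@13 MEM@14 WB@15
I5 sub r2 <- r2,r4: IF@10 ID@13 stall=2 (RAW on I4.r4 (WB@15)) EX@16 MEM@17 WB@18
I6 add r4 <- r2,r1: IF@13 ID@16 stall=2 (RAW on I5.r2 (WB@18)) EX@19 MEM@20 WB@21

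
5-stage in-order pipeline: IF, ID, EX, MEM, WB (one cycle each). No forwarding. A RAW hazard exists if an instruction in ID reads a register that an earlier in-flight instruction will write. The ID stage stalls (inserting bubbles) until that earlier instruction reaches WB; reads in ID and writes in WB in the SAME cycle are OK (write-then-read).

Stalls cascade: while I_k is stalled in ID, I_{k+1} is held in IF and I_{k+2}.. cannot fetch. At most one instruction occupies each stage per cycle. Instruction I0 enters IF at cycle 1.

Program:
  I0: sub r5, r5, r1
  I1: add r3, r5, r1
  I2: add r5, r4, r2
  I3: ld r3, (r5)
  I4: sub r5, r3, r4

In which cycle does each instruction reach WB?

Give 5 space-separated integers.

I0 sub r5 <- r5,r1: IF@1 ID@2 stall=0 (-) EX@3 MEM@4 WB@5
I1 add r3 <- r5,r1: IF@2 ID@3 stall=2 (RAW on I0.r5 (WB@5)) EX@6 MEM@7 WB@8
I2 add r5 <- r4,r2: IF@3 ID@6 stall=0 (-) EX@7 MEM@8 WB@9
I3 ld r3 <- r5: IF@6 ID@7 stall=2 (RAW on I2.r5 (WB@9)) EX@10 MEM@11 WB@12
I4 sub r5 <- r3,r4: IF@7 ID@10 stall=2 (RAW on I3.r3 (WB@12)) EX@13 MEM@14 WB@15

Answer: 5 8 9 12 15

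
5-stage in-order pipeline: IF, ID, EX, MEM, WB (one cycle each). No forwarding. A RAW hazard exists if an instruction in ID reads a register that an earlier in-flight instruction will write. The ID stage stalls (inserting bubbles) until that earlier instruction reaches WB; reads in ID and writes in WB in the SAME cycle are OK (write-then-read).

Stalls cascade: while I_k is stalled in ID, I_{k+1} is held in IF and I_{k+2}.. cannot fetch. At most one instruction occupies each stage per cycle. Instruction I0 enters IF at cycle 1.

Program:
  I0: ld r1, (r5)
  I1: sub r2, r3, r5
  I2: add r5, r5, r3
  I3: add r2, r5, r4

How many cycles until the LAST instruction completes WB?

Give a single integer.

Answer: 10

Derivation:
I0 ld r1 <- r5: IF@1 ID@2 stall=0 (-) EX@3 MEM@4 WB@5
I1 sub r2 <- r3,r5: IF@2 ID@3 stall=0 (-) EX@4 MEM@5 WB@6
I2 add r5 <- r5,r3: IF@3 ID@4 stall=0 (-) EX@5 MEM@6 WB@7
I3 add r2 <- r5,r4: IF@4 ID@5 stall=2 (RAW on I2.r5 (WB@7)) EX@8 MEM@9 WB@10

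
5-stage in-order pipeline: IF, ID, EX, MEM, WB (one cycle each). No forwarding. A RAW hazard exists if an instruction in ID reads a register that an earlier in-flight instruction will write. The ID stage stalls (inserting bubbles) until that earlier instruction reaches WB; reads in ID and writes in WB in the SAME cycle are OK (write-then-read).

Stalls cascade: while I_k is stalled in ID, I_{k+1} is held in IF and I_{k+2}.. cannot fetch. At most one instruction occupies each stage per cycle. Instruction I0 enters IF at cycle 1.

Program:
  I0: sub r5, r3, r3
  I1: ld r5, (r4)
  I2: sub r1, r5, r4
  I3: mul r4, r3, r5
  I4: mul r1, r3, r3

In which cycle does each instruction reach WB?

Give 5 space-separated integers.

Answer: 5 6 9 10 11

Derivation:
I0 sub r5 <- r3,r3: IF@1 ID@2 stall=0 (-) EX@3 MEM@4 WB@5
I1 ld r5 <- r4: IF@2 ID@3 stall=0 (-) EX@4 MEM@5 WB@6
I2 sub r1 <- r5,r4: IF@3 ID@4 stall=2 (RAW on I1.r5 (WB@6)) EX@7 MEM@8 WB@9
I3 mul r4 <- r3,r5: IF@4 ID@7 stall=0 (-) EX@8 MEM@9 WB@10
I4 mul r1 <- r3,r3: IF@7 ID@8 stall=0 (-) EX@9 MEM@10 WB@11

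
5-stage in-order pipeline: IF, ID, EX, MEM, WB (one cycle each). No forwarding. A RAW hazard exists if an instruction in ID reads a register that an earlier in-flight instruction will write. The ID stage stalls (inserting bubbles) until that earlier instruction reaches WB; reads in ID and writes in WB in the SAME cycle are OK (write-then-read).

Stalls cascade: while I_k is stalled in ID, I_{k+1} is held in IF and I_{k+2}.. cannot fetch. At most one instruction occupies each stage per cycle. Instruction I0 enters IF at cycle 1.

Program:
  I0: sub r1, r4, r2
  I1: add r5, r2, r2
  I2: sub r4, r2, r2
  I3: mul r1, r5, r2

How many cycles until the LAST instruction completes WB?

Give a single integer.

Answer: 9

Derivation:
I0 sub r1 <- r4,r2: IF@1 ID@2 stall=0 (-) EX@3 MEM@4 WB@5
I1 add r5 <- r2,r2: IF@2 ID@3 stall=0 (-) EX@4 MEM@5 WB@6
I2 sub r4 <- r2,r2: IF@3 ID@4 stall=0 (-) EX@5 MEM@6 WB@7
I3 mul r1 <- r5,r2: IF@4 ID@5 stall=1 (RAW on I1.r5 (WB@6)) EX@7 MEM@8 WB@9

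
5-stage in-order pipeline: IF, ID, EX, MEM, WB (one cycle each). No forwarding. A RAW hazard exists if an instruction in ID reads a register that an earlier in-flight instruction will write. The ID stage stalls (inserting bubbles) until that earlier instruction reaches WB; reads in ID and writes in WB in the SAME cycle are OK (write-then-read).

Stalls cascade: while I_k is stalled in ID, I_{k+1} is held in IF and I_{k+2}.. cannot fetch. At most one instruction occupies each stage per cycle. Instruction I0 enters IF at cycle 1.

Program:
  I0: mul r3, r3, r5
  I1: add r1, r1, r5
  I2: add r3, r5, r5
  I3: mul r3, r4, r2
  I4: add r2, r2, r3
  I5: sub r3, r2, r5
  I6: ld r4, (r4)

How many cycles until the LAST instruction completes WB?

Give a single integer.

I0 mul r3 <- r3,r5: IF@1 ID@2 stall=0 (-) EX@3 MEM@4 WB@5
I1 add r1 <- r1,r5: IF@2 ID@3 stall=0 (-) EX@4 MEM@5 WB@6
I2 add r3 <- r5,r5: IF@3 ID@4 stall=0 (-) EX@5 MEM@6 WB@7
I3 mul r3 <- r4,r2: IF@4 ID@5 stall=0 (-) EX@6 MEM@7 WB@8
I4 add r2 <- r2,r3: IF@5 ID@6 stall=2 (RAW on I3.r3 (WB@8)) EX@9 MEM@10 WB@11
I5 sub r3 <- r2,r5: IF@6 ID@9 stall=2 (RAW on I4.r2 (WB@11)) EX@12 MEM@13 WB@14
I6 ld r4 <- r4: IF@9 ID@12 stall=0 (-) EX@13 MEM@14 WB@15

Answer: 15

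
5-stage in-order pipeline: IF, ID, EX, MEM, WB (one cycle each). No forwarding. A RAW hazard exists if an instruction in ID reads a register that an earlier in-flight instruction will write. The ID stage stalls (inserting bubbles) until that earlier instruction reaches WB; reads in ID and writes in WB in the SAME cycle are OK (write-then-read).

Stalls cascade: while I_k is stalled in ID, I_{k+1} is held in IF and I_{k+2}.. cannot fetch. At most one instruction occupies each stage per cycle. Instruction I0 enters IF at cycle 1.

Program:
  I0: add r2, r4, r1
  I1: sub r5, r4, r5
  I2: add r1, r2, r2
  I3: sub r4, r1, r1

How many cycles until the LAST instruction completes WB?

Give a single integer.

I0 add r2 <- r4,r1: IF@1 ID@2 stall=0 (-) EX@3 MEM@4 WB@5
I1 sub r5 <- r4,r5: IF@2 ID@3 stall=0 (-) EX@4 MEM@5 WB@6
I2 add r1 <- r2,r2: IF@3 ID@4 stall=1 (RAW on I0.r2 (WB@5)) EX@6 MEM@7 WB@8
I3 sub r4 <- r1,r1: IF@4 ID@6 stall=2 (RAW on I2.r1 (WB@8)) EX@9 MEM@10 WB@11

Answer: 11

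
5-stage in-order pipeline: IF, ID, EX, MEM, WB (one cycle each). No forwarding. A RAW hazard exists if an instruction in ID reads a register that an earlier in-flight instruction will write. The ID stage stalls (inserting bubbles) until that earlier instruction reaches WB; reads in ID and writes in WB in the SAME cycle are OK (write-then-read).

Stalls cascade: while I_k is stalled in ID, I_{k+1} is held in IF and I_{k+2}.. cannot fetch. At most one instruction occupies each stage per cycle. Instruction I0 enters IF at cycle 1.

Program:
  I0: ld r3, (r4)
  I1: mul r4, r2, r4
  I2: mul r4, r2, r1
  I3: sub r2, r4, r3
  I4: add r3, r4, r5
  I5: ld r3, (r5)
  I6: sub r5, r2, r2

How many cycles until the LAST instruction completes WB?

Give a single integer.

I0 ld r3 <- r4: IF@1 ID@2 stall=0 (-) EX@3 MEM@4 WB@5
I1 mul r4 <- r2,r4: IF@2 ID@3 stall=0 (-) EX@4 MEM@5 WB@6
I2 mul r4 <- r2,r1: IF@3 ID@4 stall=0 (-) EX@5 MEM@6 WB@7
I3 sub r2 <- r4,r3: IF@4 ID@5 stall=2 (RAW on I2.r4 (WB@7)) EX@8 MEM@9 WB@10
I4 add r3 <- r4,r5: IF@5 ID@8 stall=0 (-) EX@9 MEM@10 WB@11
I5 ld r3 <- r5: IF@8 ID@9 stall=0 (-) EX@10 MEM@11 WB@12
I6 sub r5 <- r2,r2: IF@9 ID@10 stall=0 (-) EX@11 MEM@12 WB@13

Answer: 13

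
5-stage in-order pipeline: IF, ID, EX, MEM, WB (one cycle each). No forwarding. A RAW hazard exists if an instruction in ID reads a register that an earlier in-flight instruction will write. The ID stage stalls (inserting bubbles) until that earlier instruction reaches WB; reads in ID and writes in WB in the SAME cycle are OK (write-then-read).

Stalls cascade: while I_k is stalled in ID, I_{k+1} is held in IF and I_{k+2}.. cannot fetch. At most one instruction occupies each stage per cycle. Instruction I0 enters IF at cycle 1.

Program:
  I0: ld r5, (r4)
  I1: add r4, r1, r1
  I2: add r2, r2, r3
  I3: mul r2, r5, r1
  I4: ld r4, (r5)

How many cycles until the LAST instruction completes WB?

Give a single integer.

I0 ld r5 <- r4: IF@1 ID@2 stall=0 (-) EX@3 MEM@4 WB@5
I1 add r4 <- r1,r1: IF@2 ID@3 stall=0 (-) EX@4 MEM@5 WB@6
I2 add r2 <- r2,r3: IF@3 ID@4 stall=0 (-) EX@5 MEM@6 WB@7
I3 mul r2 <- r5,r1: IF@4 ID@5 stall=0 (-) EX@6 MEM@7 WB@8
I4 ld r4 <- r5: IF@5 ID@6 stall=0 (-) EX@7 MEM@8 WB@9

Answer: 9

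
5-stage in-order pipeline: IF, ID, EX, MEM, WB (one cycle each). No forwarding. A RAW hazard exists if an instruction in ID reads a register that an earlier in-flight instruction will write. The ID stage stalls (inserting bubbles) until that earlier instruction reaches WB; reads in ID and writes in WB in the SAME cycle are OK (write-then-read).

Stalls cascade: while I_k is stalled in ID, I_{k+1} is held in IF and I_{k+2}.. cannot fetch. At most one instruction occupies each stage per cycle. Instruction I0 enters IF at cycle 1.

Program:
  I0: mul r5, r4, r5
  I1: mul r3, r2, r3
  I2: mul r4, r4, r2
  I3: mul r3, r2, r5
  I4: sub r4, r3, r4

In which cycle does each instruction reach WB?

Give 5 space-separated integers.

Answer: 5 6 7 8 11

Derivation:
I0 mul r5 <- r4,r5: IF@1 ID@2 stall=0 (-) EX@3 MEM@4 WB@5
I1 mul r3 <- r2,r3: IF@2 ID@3 stall=0 (-) EX@4 MEM@5 WB@6
I2 mul r4 <- r4,r2: IF@3 ID@4 stall=0 (-) EX@5 MEM@6 WB@7
I3 mul r3 <- r2,r5: IF@4 ID@5 stall=0 (-) EX@6 MEM@7 WB@8
I4 sub r4 <- r3,r4: IF@5 ID@6 stall=2 (RAW on I3.r3 (WB@8)) EX@9 MEM@10 WB@11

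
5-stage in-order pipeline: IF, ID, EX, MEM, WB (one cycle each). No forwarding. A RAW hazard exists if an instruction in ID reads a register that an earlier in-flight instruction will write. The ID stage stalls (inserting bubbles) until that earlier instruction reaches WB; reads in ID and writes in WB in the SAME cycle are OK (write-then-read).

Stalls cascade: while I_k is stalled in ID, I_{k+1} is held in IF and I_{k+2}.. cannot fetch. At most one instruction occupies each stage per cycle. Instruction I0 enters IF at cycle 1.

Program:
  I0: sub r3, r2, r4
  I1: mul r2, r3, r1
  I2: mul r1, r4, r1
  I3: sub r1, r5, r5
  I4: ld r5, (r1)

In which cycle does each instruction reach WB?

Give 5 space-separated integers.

Answer: 5 8 9 10 13

Derivation:
I0 sub r3 <- r2,r4: IF@1 ID@2 stall=0 (-) EX@3 MEM@4 WB@5
I1 mul r2 <- r3,r1: IF@2 ID@3 stall=2 (RAW on I0.r3 (WB@5)) EX@6 MEM@7 WB@8
I2 mul r1 <- r4,r1: IF@3 ID@6 stall=0 (-) EX@7 MEM@8 WB@9
I3 sub r1 <- r5,r5: IF@6 ID@7 stall=0 (-) EX@8 MEM@9 WB@10
I4 ld r5 <- r1: IF@7 ID@8 stall=2 (RAW on I3.r1 (WB@10)) EX@11 MEM@12 WB@13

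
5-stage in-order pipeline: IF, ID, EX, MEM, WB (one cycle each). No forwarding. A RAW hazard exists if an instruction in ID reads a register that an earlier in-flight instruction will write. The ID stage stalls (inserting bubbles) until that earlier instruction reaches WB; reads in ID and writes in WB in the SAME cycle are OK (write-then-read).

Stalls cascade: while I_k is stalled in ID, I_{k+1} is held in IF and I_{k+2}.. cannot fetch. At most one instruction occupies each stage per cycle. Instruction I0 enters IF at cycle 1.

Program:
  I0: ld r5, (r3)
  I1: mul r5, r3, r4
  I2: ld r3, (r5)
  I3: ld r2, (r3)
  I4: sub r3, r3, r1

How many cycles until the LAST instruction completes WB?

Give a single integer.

Answer: 13

Derivation:
I0 ld r5 <- r3: IF@1 ID@2 stall=0 (-) EX@3 MEM@4 WB@5
I1 mul r5 <- r3,r4: IF@2 ID@3 stall=0 (-) EX@4 MEM@5 WB@6
I2 ld r3 <- r5: IF@3 ID@4 stall=2 (RAW on I1.r5 (WB@6)) EX@7 MEM@8 WB@9
I3 ld r2 <- r3: IF@4 ID@7 stall=2 (RAW on I2.r3 (WB@9)) EX@10 MEM@11 WB@12
I4 sub r3 <- r3,r1: IF@7 ID@10 stall=0 (-) EX@11 MEM@12 WB@13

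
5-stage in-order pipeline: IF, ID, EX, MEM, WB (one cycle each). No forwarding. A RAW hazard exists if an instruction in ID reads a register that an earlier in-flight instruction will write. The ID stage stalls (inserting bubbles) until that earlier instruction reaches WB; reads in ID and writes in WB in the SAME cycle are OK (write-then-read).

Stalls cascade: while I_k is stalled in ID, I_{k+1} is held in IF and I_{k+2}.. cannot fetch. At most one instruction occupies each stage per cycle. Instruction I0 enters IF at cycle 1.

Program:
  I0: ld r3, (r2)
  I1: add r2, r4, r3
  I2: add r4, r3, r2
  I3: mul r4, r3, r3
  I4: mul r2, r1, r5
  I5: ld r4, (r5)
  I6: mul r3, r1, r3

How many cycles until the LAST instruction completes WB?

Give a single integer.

Answer: 15

Derivation:
I0 ld r3 <- r2: IF@1 ID@2 stall=0 (-) EX@3 MEM@4 WB@5
I1 add r2 <- r4,r3: IF@2 ID@3 stall=2 (RAW on I0.r3 (WB@5)) EX@6 MEM@7 WB@8
I2 add r4 <- r3,r2: IF@3 ID@6 stall=2 (RAW on I1.r2 (WB@8)) EX@9 MEM@10 WB@11
I3 mul r4 <- r3,r3: IF@6 ID@9 stall=0 (-) EX@10 MEM@11 WB@12
I4 mul r2 <- r1,r5: IF@9 ID@10 stall=0 (-) EX@11 MEM@12 WB@13
I5 ld r4 <- r5: IF@10 ID@11 stall=0 (-) EX@12 MEM@13 WB@14
I6 mul r3 <- r1,r3: IF@11 ID@12 stall=0 (-) EX@13 MEM@14 WB@15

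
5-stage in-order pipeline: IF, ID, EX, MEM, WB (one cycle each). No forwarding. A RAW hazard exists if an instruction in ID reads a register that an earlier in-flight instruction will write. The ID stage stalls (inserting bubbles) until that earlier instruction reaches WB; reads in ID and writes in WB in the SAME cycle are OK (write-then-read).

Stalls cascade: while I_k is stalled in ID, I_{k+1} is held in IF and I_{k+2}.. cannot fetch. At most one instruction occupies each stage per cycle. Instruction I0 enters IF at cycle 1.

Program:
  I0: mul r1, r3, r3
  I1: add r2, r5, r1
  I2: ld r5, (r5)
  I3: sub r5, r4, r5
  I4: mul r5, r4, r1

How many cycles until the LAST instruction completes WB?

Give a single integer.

I0 mul r1 <- r3,r3: IF@1 ID@2 stall=0 (-) EX@3 MEM@4 WB@5
I1 add r2 <- r5,r1: IF@2 ID@3 stall=2 (RAW on I0.r1 (WB@5)) EX@6 MEM@7 WB@8
I2 ld r5 <- r5: IF@3 ID@6 stall=0 (-) EX@7 MEM@8 WB@9
I3 sub r5 <- r4,r5: IF@6 ID@7 stall=2 (RAW on I2.r5 (WB@9)) EX@10 MEM@11 WB@12
I4 mul r5 <- r4,r1: IF@7 ID@10 stall=0 (-) EX@11 MEM@12 WB@13

Answer: 13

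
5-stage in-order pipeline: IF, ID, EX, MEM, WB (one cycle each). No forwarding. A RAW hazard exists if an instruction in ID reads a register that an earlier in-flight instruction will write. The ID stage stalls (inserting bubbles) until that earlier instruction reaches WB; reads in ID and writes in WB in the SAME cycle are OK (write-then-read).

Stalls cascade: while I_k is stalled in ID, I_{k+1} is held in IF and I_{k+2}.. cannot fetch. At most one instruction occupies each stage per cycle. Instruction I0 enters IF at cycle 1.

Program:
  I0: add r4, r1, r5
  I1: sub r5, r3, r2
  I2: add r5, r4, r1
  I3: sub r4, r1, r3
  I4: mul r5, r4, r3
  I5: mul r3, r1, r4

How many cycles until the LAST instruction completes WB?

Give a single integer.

Answer: 13

Derivation:
I0 add r4 <- r1,r5: IF@1 ID@2 stall=0 (-) EX@3 MEM@4 WB@5
I1 sub r5 <- r3,r2: IF@2 ID@3 stall=0 (-) EX@4 MEM@5 WB@6
I2 add r5 <- r4,r1: IF@3 ID@4 stall=1 (RAW on I0.r4 (WB@5)) EX@6 MEM@7 WB@8
I3 sub r4 <- r1,r3: IF@4 ID@6 stall=0 (-) EX@7 MEM@8 WB@9
I4 mul r5 <- r4,r3: IF@6 ID@7 stall=2 (RAW on I3.r4 (WB@9)) EX@10 MEM@11 WB@12
I5 mul r3 <- r1,r4: IF@7 ID@10 stall=0 (-) EX@11 MEM@12 WB@13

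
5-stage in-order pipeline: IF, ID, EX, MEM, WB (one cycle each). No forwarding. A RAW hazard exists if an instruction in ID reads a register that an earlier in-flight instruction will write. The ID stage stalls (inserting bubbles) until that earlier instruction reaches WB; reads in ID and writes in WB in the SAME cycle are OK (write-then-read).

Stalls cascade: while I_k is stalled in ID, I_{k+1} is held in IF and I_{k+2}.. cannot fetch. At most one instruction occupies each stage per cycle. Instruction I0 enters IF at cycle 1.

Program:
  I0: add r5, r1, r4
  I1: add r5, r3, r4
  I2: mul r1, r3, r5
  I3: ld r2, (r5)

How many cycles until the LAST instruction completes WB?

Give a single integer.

Answer: 10

Derivation:
I0 add r5 <- r1,r4: IF@1 ID@2 stall=0 (-) EX@3 MEM@4 WB@5
I1 add r5 <- r3,r4: IF@2 ID@3 stall=0 (-) EX@4 MEM@5 WB@6
I2 mul r1 <- r3,r5: IF@3 ID@4 stall=2 (RAW on I1.r5 (WB@6)) EX@7 MEM@8 WB@9
I3 ld r2 <- r5: IF@4 ID@7 stall=0 (-) EX@8 MEM@9 WB@10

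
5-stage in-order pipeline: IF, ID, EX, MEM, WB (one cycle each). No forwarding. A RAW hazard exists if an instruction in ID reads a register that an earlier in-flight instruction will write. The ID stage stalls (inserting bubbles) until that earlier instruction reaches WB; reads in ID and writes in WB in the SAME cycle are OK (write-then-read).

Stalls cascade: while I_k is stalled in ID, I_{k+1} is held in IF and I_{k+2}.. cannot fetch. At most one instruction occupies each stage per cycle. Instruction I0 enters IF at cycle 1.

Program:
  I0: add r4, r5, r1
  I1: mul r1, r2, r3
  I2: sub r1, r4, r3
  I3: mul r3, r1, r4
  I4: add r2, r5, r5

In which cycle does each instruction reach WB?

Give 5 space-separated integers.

Answer: 5 6 8 11 12

Derivation:
I0 add r4 <- r5,r1: IF@1 ID@2 stall=0 (-) EX@3 MEM@4 WB@5
I1 mul r1 <- r2,r3: IF@2 ID@3 stall=0 (-) EX@4 MEM@5 WB@6
I2 sub r1 <- r4,r3: IF@3 ID@4 stall=1 (RAW on I0.r4 (WB@5)) EX@6 MEM@7 WB@8
I3 mul r3 <- r1,r4: IF@4 ID@6 stall=2 (RAW on I2.r1 (WB@8)) EX@9 MEM@10 WB@11
I4 add r2 <- r5,r5: IF@6 ID@9 stall=0 (-) EX@10 MEM@11 WB@12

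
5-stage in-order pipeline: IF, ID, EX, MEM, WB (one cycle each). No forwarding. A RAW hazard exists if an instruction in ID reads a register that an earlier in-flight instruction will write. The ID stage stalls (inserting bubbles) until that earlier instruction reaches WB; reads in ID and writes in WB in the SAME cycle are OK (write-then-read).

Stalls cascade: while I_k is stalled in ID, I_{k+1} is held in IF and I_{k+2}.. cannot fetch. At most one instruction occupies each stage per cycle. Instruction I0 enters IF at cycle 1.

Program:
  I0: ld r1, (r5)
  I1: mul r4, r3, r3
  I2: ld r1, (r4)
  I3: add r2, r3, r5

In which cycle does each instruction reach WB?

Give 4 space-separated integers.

I0 ld r1 <- r5: IF@1 ID@2 stall=0 (-) EX@3 MEM@4 WB@5
I1 mul r4 <- r3,r3: IF@2 ID@3 stall=0 (-) EX@4 MEM@5 WB@6
I2 ld r1 <- r4: IF@3 ID@4 stall=2 (RAW on I1.r4 (WB@6)) EX@7 MEM@8 WB@9
I3 add r2 <- r3,r5: IF@4 ID@7 stall=0 (-) EX@8 MEM@9 WB@10

Answer: 5 6 9 10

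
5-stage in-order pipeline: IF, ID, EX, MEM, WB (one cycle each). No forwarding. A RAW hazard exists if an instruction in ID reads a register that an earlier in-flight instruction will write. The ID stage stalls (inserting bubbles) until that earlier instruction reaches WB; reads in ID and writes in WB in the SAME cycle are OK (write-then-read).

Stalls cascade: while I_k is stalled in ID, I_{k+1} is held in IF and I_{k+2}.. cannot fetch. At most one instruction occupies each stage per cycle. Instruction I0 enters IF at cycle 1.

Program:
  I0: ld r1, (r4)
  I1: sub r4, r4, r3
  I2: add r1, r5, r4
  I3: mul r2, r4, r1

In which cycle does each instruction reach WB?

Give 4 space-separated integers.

Answer: 5 6 9 12

Derivation:
I0 ld r1 <- r4: IF@1 ID@2 stall=0 (-) EX@3 MEM@4 WB@5
I1 sub r4 <- r4,r3: IF@2 ID@3 stall=0 (-) EX@4 MEM@5 WB@6
I2 add r1 <- r5,r4: IF@3 ID@4 stall=2 (RAW on I1.r4 (WB@6)) EX@7 MEM@8 WB@9
I3 mul r2 <- r4,r1: IF@4 ID@7 stall=2 (RAW on I2.r1 (WB@9)) EX@10 MEM@11 WB@12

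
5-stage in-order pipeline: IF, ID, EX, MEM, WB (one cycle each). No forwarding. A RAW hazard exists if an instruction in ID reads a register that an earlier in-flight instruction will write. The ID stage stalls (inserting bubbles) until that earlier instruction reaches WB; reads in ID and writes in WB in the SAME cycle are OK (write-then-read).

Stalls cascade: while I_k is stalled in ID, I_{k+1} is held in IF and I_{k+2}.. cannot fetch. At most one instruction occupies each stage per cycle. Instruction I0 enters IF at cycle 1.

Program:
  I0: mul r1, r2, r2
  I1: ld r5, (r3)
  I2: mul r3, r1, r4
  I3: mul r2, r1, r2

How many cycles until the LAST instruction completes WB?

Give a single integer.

I0 mul r1 <- r2,r2: IF@1 ID@2 stall=0 (-) EX@3 MEM@4 WB@5
I1 ld r5 <- r3: IF@2 ID@3 stall=0 (-) EX@4 MEM@5 WB@6
I2 mul r3 <- r1,r4: IF@3 ID@4 stall=1 (RAW on I0.r1 (WB@5)) EX@6 MEM@7 WB@8
I3 mul r2 <- r1,r2: IF@4 ID@6 stall=0 (-) EX@7 MEM@8 WB@9

Answer: 9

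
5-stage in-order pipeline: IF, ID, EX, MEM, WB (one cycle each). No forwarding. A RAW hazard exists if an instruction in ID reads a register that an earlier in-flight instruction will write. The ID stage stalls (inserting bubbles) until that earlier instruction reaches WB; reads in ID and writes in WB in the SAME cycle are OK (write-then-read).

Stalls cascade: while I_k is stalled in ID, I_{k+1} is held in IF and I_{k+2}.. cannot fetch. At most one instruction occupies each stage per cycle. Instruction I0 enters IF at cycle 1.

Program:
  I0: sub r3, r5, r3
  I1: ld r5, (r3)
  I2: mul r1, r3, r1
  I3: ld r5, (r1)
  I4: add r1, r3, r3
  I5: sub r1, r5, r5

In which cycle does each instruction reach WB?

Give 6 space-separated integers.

Answer: 5 8 9 12 13 15

Derivation:
I0 sub r3 <- r5,r3: IF@1 ID@2 stall=0 (-) EX@3 MEM@4 WB@5
I1 ld r5 <- r3: IF@2 ID@3 stall=2 (RAW on I0.r3 (WB@5)) EX@6 MEM@7 WB@8
I2 mul r1 <- r3,r1: IF@3 ID@6 stall=0 (-) EX@7 MEM@8 WB@9
I3 ld r5 <- r1: IF@6 ID@7 stall=2 (RAW on I2.r1 (WB@9)) EX@10 MEM@11 WB@12
I4 add r1 <- r3,r3: IF@7 ID@10 stall=0 (-) EX@11 MEM@12 WB@13
I5 sub r1 <- r5,r5: IF@10 ID@11 stall=1 (RAW on I3.r5 (WB@12)) EX@13 MEM@14 WB@15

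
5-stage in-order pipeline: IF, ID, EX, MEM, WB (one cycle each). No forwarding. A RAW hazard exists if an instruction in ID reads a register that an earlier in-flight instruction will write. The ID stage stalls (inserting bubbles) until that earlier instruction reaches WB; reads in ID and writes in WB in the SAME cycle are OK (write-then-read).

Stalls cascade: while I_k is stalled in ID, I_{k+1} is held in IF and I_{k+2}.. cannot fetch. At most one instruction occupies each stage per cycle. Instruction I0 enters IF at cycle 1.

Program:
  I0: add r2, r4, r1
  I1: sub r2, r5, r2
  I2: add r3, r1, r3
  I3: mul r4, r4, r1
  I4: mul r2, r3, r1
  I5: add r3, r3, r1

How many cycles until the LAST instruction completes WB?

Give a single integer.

I0 add r2 <- r4,r1: IF@1 ID@2 stall=0 (-) EX@3 MEM@4 WB@5
I1 sub r2 <- r5,r2: IF@2 ID@3 stall=2 (RAW on I0.r2 (WB@5)) EX@6 MEM@7 WB@8
I2 add r3 <- r1,r3: IF@3 ID@6 stall=0 (-) EX@7 MEM@8 WB@9
I3 mul r4 <- r4,r1: IF@6 ID@7 stall=0 (-) EX@8 MEM@9 WB@10
I4 mul r2 <- r3,r1: IF@7 ID@8 stall=1 (RAW on I2.r3 (WB@9)) EX@10 MEM@11 WB@12
I5 add r3 <- r3,r1: IF@8 ID@10 stall=0 (-) EX@11 MEM@12 WB@13

Answer: 13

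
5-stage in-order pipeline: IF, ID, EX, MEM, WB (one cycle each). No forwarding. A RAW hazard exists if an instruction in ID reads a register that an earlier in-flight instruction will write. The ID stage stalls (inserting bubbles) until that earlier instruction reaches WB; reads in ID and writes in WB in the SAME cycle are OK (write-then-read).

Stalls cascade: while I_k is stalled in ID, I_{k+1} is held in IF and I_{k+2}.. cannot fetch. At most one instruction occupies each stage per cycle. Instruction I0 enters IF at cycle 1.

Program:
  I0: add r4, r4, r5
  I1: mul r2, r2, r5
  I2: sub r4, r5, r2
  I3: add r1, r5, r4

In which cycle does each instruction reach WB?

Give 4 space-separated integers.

Answer: 5 6 9 12

Derivation:
I0 add r4 <- r4,r5: IF@1 ID@2 stall=0 (-) EX@3 MEM@4 WB@5
I1 mul r2 <- r2,r5: IF@2 ID@3 stall=0 (-) EX@4 MEM@5 WB@6
I2 sub r4 <- r5,r2: IF@3 ID@4 stall=2 (RAW on I1.r2 (WB@6)) EX@7 MEM@8 WB@9
I3 add r1 <- r5,r4: IF@4 ID@7 stall=2 (RAW on I2.r4 (WB@9)) EX@10 MEM@11 WB@12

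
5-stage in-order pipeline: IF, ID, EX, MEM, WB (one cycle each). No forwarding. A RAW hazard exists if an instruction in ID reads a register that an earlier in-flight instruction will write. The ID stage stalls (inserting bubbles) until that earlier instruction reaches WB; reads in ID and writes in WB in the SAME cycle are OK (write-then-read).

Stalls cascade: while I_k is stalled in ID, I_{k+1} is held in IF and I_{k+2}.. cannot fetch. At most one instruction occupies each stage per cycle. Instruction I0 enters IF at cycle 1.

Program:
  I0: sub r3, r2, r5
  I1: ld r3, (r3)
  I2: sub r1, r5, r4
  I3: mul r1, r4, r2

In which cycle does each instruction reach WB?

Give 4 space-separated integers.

Answer: 5 8 9 10

Derivation:
I0 sub r3 <- r2,r5: IF@1 ID@2 stall=0 (-) EX@3 MEM@4 WB@5
I1 ld r3 <- r3: IF@2 ID@3 stall=2 (RAW on I0.r3 (WB@5)) EX@6 MEM@7 WB@8
I2 sub r1 <- r5,r4: IF@3 ID@6 stall=0 (-) EX@7 MEM@8 WB@9
I3 mul r1 <- r4,r2: IF@6 ID@7 stall=0 (-) EX@8 MEM@9 WB@10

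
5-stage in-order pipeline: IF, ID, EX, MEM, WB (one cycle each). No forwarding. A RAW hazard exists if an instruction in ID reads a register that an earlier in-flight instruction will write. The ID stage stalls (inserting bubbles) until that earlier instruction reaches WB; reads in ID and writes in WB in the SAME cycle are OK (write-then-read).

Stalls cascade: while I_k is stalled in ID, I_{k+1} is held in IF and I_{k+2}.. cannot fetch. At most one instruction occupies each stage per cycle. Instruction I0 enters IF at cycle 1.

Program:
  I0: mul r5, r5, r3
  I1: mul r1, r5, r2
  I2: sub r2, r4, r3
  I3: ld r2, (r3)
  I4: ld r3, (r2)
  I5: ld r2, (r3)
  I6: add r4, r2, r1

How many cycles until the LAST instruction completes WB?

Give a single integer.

Answer: 19

Derivation:
I0 mul r5 <- r5,r3: IF@1 ID@2 stall=0 (-) EX@3 MEM@4 WB@5
I1 mul r1 <- r5,r2: IF@2 ID@3 stall=2 (RAW on I0.r5 (WB@5)) EX@6 MEM@7 WB@8
I2 sub r2 <- r4,r3: IF@3 ID@6 stall=0 (-) EX@7 MEM@8 WB@9
I3 ld r2 <- r3: IF@6 ID@7 stall=0 (-) EX@8 MEM@9 WB@10
I4 ld r3 <- r2: IF@7 ID@8 stall=2 (RAW on I3.r2 (WB@10)) EX@11 MEM@12 WB@13
I5 ld r2 <- r3: IF@8 ID@11 stall=2 (RAW on I4.r3 (WB@13)) EX@14 MEM@15 WB@16
I6 add r4 <- r2,r1: IF@11 ID@14 stall=2 (RAW on I5.r2 (WB@16)) EX@17 MEM@18 WB@19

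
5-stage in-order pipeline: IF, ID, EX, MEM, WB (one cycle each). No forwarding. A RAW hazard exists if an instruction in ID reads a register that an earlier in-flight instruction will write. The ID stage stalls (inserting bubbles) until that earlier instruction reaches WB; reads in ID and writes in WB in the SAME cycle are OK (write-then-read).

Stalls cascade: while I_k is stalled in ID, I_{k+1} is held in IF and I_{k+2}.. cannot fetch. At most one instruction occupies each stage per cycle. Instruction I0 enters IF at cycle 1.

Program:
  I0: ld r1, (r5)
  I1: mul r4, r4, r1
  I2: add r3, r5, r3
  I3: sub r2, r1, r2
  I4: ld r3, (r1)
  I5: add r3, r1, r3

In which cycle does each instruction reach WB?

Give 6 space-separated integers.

I0 ld r1 <- r5: IF@1 ID@2 stall=0 (-) EX@3 MEM@4 WB@5
I1 mul r4 <- r4,r1: IF@2 ID@3 stall=2 (RAW on I0.r1 (WB@5)) EX@6 MEM@7 WB@8
I2 add r3 <- r5,r3: IF@3 ID@6 stall=0 (-) EX@7 MEM@8 WB@9
I3 sub r2 <- r1,r2: IF@6 ID@7 stall=0 (-) EX@8 MEM@9 WB@10
I4 ld r3 <- r1: IF@7 ID@8 stall=0 (-) EX@9 MEM@10 WB@11
I5 add r3 <- r1,r3: IF@8 ID@9 stall=2 (RAW on I4.r3 (WB@11)) EX@12 MEM@13 WB@14

Answer: 5 8 9 10 11 14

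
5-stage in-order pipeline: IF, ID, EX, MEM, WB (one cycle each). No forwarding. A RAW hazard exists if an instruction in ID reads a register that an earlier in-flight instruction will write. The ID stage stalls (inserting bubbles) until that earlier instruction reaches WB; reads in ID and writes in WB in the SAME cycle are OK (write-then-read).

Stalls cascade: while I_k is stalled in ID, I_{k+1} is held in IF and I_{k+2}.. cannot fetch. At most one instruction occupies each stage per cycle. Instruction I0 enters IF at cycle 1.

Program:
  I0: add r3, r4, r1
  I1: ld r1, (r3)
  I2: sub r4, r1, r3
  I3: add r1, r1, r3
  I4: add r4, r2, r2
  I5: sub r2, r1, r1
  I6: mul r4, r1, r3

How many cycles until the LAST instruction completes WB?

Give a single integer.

Answer: 16

Derivation:
I0 add r3 <- r4,r1: IF@1 ID@2 stall=0 (-) EX@3 MEM@4 WB@5
I1 ld r1 <- r3: IF@2 ID@3 stall=2 (RAW on I0.r3 (WB@5)) EX@6 MEM@7 WB@8
I2 sub r4 <- r1,r3: IF@3 ID@6 stall=2 (RAW on I1.r1 (WB@8)) EX@9 MEM@10 WB@11
I3 add r1 <- r1,r3: IF@6 ID@9 stall=0 (-) EX@10 MEM@11 WB@12
I4 add r4 <- r2,r2: IF@9 ID@10 stall=0 (-) EX@11 MEM@12 WB@13
I5 sub r2 <- r1,r1: IF@10 ID@11 stall=1 (RAW on I3.r1 (WB@12)) EX@13 MEM@14 WB@15
I6 mul r4 <- r1,r3: IF@11 ID@13 stall=0 (-) EX@14 MEM@15 WB@16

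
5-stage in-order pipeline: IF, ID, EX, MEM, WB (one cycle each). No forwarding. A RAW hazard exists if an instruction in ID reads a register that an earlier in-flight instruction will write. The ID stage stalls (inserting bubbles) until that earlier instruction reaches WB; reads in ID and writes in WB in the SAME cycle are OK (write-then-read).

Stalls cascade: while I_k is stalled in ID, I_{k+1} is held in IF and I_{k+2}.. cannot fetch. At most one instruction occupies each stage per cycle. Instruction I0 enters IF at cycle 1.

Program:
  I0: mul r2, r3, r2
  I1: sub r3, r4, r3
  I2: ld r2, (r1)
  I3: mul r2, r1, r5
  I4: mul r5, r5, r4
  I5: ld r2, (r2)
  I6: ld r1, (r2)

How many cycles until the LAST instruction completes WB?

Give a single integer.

I0 mul r2 <- r3,r2: IF@1 ID@2 stall=0 (-) EX@3 MEM@4 WB@5
I1 sub r3 <- r4,r3: IF@2 ID@3 stall=0 (-) EX@4 MEM@5 WB@6
I2 ld r2 <- r1: IF@3 ID@4 stall=0 (-) EX@5 MEM@6 WB@7
I3 mul r2 <- r1,r5: IF@4 ID@5 stall=0 (-) EX@6 MEM@7 WB@8
I4 mul r5 <- r5,r4: IF@5 ID@6 stall=0 (-) EX@7 MEM@8 WB@9
I5 ld r2 <- r2: IF@6 ID@7 stall=1 (RAW on I3.r2 (WB@8)) EX@9 MEM@10 WB@11
I6 ld r1 <- r2: IF@7 ID@9 stall=2 (RAW on I5.r2 (WB@11)) EX@12 MEM@13 WB@14

Answer: 14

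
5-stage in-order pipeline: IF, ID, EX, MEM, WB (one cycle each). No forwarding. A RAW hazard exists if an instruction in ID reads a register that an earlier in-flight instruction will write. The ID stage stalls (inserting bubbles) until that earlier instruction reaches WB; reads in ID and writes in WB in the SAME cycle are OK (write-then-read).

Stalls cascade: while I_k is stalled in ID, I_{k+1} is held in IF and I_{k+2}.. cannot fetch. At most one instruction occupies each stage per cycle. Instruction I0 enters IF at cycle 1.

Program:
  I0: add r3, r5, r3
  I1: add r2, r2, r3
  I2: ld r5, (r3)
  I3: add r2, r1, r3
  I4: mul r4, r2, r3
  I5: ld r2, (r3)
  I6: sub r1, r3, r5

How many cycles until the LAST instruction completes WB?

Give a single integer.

Answer: 15

Derivation:
I0 add r3 <- r5,r3: IF@1 ID@2 stall=0 (-) EX@3 MEM@4 WB@5
I1 add r2 <- r2,r3: IF@2 ID@3 stall=2 (RAW on I0.r3 (WB@5)) EX@6 MEM@7 WB@8
I2 ld r5 <- r3: IF@3 ID@6 stall=0 (-) EX@7 MEM@8 WB@9
I3 add r2 <- r1,r3: IF@6 ID@7 stall=0 (-) EX@8 MEM@9 WB@10
I4 mul r4 <- r2,r3: IF@7 ID@8 stall=2 (RAW on I3.r2 (WB@10)) EX@11 MEM@12 WB@13
I5 ld r2 <- r3: IF@8 ID@11 stall=0 (-) EX@12 MEM@13 WB@14
I6 sub r1 <- r3,r5: IF@11 ID@12 stall=0 (-) EX@13 MEM@14 WB@15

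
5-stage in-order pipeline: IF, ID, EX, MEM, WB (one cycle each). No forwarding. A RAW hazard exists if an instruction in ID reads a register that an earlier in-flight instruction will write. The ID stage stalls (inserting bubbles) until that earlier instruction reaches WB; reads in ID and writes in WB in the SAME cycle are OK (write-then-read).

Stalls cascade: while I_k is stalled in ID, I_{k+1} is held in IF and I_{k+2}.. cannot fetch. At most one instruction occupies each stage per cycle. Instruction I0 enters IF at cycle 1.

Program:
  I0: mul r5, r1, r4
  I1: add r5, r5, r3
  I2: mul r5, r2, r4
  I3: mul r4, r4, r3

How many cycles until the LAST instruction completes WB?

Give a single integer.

Answer: 10

Derivation:
I0 mul r5 <- r1,r4: IF@1 ID@2 stall=0 (-) EX@3 MEM@4 WB@5
I1 add r5 <- r5,r3: IF@2 ID@3 stall=2 (RAW on I0.r5 (WB@5)) EX@6 MEM@7 WB@8
I2 mul r5 <- r2,r4: IF@3 ID@6 stall=0 (-) EX@7 MEM@8 WB@9
I3 mul r4 <- r4,r3: IF@6 ID@7 stall=0 (-) EX@8 MEM@9 WB@10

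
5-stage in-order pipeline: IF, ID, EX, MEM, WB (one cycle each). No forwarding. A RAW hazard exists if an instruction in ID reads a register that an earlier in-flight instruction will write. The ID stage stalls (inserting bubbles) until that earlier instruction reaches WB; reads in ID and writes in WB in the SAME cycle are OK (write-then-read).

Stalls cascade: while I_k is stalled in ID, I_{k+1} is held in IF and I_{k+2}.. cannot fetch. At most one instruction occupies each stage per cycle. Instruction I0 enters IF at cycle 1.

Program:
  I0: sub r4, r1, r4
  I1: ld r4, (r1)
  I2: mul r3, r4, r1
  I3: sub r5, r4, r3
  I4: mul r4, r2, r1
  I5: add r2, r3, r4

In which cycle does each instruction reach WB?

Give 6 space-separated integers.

I0 sub r4 <- r1,r4: IF@1 ID@2 stall=0 (-) EX@3 MEM@4 WB@5
I1 ld r4 <- r1: IF@2 ID@3 stall=0 (-) EX@4 MEM@5 WB@6
I2 mul r3 <- r4,r1: IF@3 ID@4 stall=2 (RAW on I1.r4 (WB@6)) EX@7 MEM@8 WB@9
I3 sub r5 <- r4,r3: IF@4 ID@7 stall=2 (RAW on I2.r3 (WB@9)) EX@10 MEM@11 WB@12
I4 mul r4 <- r2,r1: IF@7 ID@10 stall=0 (-) EX@11 MEM@12 WB@13
I5 add r2 <- r3,r4: IF@10 ID@11 stall=2 (RAW on I4.r4 (WB@13)) EX@14 MEM@15 WB@16

Answer: 5 6 9 12 13 16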